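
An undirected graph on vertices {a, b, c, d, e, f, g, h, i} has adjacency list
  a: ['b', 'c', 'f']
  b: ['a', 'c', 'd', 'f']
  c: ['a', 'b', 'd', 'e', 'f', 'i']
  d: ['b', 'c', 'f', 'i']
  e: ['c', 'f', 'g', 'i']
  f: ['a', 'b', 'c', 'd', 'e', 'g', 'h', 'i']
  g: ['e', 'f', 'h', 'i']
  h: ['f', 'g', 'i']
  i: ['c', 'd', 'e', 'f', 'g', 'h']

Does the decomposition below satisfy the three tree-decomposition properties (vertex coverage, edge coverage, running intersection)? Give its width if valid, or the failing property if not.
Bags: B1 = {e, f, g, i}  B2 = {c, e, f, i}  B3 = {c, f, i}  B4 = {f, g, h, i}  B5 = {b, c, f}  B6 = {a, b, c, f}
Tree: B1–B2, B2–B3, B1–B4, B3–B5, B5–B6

A tree decomposition must satisfy three properties: every vertex lies in some bag; for every edge, both endpoints lie together in some bag; and for every vertex, the bags containing it form a connected subtree. Here vertex d appears in no bag, so the decomposition is invalid.

No — vertex d appears in no bag.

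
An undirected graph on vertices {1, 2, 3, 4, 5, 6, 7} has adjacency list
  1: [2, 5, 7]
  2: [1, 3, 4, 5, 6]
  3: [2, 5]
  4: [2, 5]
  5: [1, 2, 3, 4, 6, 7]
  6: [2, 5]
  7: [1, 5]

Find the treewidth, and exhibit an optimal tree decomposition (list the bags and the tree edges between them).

Each bag holds 3 vertices, so the decomposition has width 2, which upper-bounds the treewidth. Conversely, {1, 2, 5} is a clique of size 3, and the vertices of any clique must share a bag in every tree decomposition; so some bag has ≥ 3 vertices and tw(G) ≥ 2. The upper and lower bounds meet at 2, so that is the treewidth.

Treewidth 2.
One such decomposition:
Bags: B1 = {2, 3, 5}  B2 = {2, 5, 6}  B3 = {1, 2, 5}  B4 = {1, 5, 7}  B5 = {2, 4, 5}
Tree: B1–B2, B1–B3, B3–B4, B1–B5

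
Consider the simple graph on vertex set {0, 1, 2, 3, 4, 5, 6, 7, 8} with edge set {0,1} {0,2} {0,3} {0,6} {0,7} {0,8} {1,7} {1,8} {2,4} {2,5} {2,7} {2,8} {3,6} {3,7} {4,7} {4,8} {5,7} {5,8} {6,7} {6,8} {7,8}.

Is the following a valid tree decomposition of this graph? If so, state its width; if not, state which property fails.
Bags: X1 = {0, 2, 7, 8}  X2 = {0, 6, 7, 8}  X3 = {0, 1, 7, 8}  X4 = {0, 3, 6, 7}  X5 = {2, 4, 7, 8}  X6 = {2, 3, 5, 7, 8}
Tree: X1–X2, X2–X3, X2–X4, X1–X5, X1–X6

A tree decomposition must satisfy three properties: every vertex lies in some bag; for every edge, both endpoints lie together in some bag; and for every vertex, the bags containing it form a connected subtree. Here bags containing vertex 3 are not connected in the tree, so the decomposition is invalid.

No — bags containing vertex 3 are not connected in the tree.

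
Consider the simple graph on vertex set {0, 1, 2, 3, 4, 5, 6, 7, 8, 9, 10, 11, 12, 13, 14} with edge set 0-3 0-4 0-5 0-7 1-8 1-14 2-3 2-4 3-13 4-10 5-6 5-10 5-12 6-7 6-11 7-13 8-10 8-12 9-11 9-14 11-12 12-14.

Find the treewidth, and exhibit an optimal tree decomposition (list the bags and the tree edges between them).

Treewidth 3.
One such decomposition:
Bags: B1 = {2, 3, 4, 13}  B2 = {0, 3, 4, 13}  B3 = {0, 4, 7, 13}  B4 = {0, 4, 7, 10}  B5 = {0, 5, 7, 10}  B6 = {5, 6, 7, 10}  B7 = {5, 6, 8, 10}  B8 = {5, 6, 8, 12}  B9 = {6, 8, 11, 12}  B10 = {1, 8, 11, 12}  B11 = {1, 11, 12, 14}  B12 = {1, 9, 11, 14}
Tree: B1–B2, B2–B3, B3–B4, B4–B5, B5–B6, B6–B7, B7–B8, B8–B9, B9–B10, B10–B11, B11–B12

Every bag has size at most 4, so the width is 4 − 1 = 3 and tw(G) ≤ 3. For the lower bound: the 4 vertex sets {2,3,13}, {4}, {0}, {5,6,7,10} are disjoint, each induces a connected subgraph, and every pair is joined by at least one edge of G. Contracting each set to a single vertex therefore yields K_{4} as a minor, and since treewidth is minor-monotone, tw(G) ≥ tw(K_{4}) = 3. The upper and lower bounds meet at 3, so that is the treewidth.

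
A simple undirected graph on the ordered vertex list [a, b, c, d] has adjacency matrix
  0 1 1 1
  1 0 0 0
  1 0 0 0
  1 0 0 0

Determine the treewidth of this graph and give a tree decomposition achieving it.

Treewidth 1.
Bags: B1 = {a, d}  B2 = {a, c}  B3 = {a, b}
Tree: B1–B2, B1–B3

Each bag holds 2 vertices, so the decomposition has width 1, which upper-bounds the treewidth. Since G has at least one edge (e.g. d–a), it is not an edgeless graph, so tw(G) ≥ 1. Therefore the treewidth is 1.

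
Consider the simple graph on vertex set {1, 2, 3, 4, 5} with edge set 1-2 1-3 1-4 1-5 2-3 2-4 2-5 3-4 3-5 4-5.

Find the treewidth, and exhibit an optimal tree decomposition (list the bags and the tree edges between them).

A single bag containing all 5 vertices is trivially a valid decomposition of width 4. On the other hand G contains the 5-clique {1, 2, 3, 4, 5}. A clique must lie in a single bag of any decomposition, so no decomposition can have width below 4. Hence tw(G) = 4 exactly.

Treewidth 4.
One such decomposition:
Bags: B1 = {1, 2, 3, 4, 5}
Tree: (single bag)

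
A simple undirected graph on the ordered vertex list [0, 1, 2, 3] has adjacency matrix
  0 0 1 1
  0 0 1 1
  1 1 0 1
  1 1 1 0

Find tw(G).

A width-2 tree decomposition is:
Bags: B1 = {1, 2, 3}  B2 = {0, 2, 3}
Tree: B1–B2
The largest bag has 3 vertices, giving width 2; this decomposition certifies tw(G) ≤ 2. On the other hand G contains the 3-clique {0, 2, 3}. A clique must lie in a single bag of any decomposition, so no decomposition can have width below 2. Hence tw(G) = 2 exactly.

2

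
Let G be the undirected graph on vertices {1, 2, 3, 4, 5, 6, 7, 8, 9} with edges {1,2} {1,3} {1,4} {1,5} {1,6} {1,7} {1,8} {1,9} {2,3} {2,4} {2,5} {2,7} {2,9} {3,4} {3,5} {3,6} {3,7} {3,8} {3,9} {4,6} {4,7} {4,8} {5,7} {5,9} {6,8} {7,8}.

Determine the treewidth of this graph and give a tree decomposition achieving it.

Treewidth 4.
One optimal decomposition is:
Bags: B1 = {1, 2, 3, 4, 7}  B2 = {1, 2, 3, 5, 7}  B3 = {1, 2, 3, 5, 9}  B4 = {1, 3, 4, 7, 8}  B5 = {1, 3, 4, 6, 8}
Tree: B1–B2, B2–B3, B1–B4, B4–B5

The largest bag has 5 vertices, giving width 4; this decomposition certifies tw(G) ≤ 4. Conversely, {1, 3, 4, 6, 8} is a clique of size 5, and the vertices of any clique must share a bag in every tree decomposition; so some bag has ≥ 5 vertices and tw(G) ≥ 4. The upper and lower bounds meet at 4, so that is the treewidth.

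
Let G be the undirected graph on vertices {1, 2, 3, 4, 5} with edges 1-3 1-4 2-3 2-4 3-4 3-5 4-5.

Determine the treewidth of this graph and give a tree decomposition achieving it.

Every bag has size at most 3, so the width is 3 − 1 = 2 and tw(G) ≤ 2. On the other hand G contains the 3-clique {1, 3, 4}. A clique must lie in a single bag of any decomposition, so no decomposition can have width below 2. Combining the bounds, tw(G) = 2.

Treewidth 2.
One optimal decomposition is:
Bags: B1 = {2, 3, 4}  B2 = {3, 4, 5}  B3 = {1, 3, 4}
Tree: B1–B2, B1–B3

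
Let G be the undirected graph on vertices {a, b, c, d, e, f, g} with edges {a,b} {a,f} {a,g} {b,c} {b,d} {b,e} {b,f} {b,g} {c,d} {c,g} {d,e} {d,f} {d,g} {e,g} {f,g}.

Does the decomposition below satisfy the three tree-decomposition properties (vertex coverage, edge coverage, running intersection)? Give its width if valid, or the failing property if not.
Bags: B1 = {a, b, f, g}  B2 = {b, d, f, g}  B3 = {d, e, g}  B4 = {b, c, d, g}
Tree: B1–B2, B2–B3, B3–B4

A tree decomposition must satisfy three properties: every vertex lies in some bag; for every edge, both endpoints lie together in some bag; and for every vertex, the bags containing it form a connected subtree. Here edge (b,e) lies in no bag, so the decomposition is invalid.

No — edge (b,e) lies in no bag.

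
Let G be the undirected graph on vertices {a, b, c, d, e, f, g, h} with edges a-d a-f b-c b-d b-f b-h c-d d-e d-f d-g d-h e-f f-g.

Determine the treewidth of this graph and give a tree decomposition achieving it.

Every bag has size at most 3, so the width is 3 − 1 = 2 and tw(G) ≤ 2. On the other hand G contains the 3-clique {b, d, h}. A clique must lie in a single bag of any decomposition, so no decomposition can have width below 2. Combining the bounds, tw(G) = 2.

Treewidth 2.
One optimal decomposition is:
Bags: B1 = {a, d, f}  B2 = {d, e, f}  B3 = {b, d, f}  B4 = {b, d, h}  B5 = {d, f, g}  B6 = {b, c, d}
Tree: B1–B2, B2–B3, B3–B4, B3–B5, B4–B6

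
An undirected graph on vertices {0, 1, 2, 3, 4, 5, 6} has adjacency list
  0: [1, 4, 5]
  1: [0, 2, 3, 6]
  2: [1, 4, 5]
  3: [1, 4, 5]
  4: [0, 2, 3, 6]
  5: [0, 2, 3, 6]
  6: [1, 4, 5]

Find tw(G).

A width-3 tree decomposition is:
Bags: B1 = {0, 1, 4, 5}  B2 = {1, 4, 5, 6}  B3 = {1, 2, 4, 5}  B4 = {1, 3, 4, 5}
Tree: B1–B2, B2–B3, B3–B4
Each bag holds 4 vertices, so the decomposition has width 3, which upper-bounds the treewidth. For the lower bound: the 4 vertex sets {0,1}, {4,6}, {5}, {2} are disjoint, each induces a connected subgraph, and every pair is joined by at least one edge of G. Contracting each set to a single vertex therefore yields K_{4} as a minor, and since treewidth is minor-monotone, tw(G) ≥ tw(K_{4}) = 3. Hence tw(G) = 3 exactly.

3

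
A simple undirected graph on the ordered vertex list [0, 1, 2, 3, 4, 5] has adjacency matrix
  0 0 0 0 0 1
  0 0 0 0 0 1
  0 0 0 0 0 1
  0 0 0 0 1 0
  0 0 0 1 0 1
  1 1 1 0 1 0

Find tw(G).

A width-1 tree decomposition is:
Bags: B1 = {4, 5}  B2 = {1, 5}  B3 = {3, 4}  B4 = {2, 5}  B5 = {0, 5}
Tree: B1–B2, B1–B3, B1–B4, B2–B5
Each bag holds 2 vertices, so the decomposition has width 1, which upper-bounds the treewidth. Any graph with an edge has treewidth ≥ 1, and G has the edge 4–5. Combining the bounds, tw(G) = 1.

1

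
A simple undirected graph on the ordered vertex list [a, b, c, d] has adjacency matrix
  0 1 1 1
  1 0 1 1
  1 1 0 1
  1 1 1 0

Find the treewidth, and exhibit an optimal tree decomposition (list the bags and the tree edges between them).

Treewidth 3.
Bags: B1 = {a, b, c, d}
Tree: (single bag)

With just one bag of size 4, the width is 4 − 1 = 3, so tw(G) ≤ 3. Conversely, {a, b, c, d} is a clique of size 4, and the vertices of any clique must share a bag in every tree decomposition; so some bag has ≥ 4 vertices and tw(G) ≥ 3. Combining the bounds, tw(G) = 3.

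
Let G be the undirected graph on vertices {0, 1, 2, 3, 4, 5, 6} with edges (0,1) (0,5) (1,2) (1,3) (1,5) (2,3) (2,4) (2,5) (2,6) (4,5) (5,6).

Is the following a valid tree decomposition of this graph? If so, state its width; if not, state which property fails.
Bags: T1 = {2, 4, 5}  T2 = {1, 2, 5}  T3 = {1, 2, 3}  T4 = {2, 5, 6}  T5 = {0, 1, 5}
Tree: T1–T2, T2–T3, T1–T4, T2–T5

Yes; width 2.

Checking the three conditions: (i) the bags cover all of {0, 1, 2, 3, 4, 5, 6}; (ii) for each edge, some bag contains both endpoints; (iii) the bags containing any fixed vertex form a subtree. All hold, so the decomposition is valid with width 3 − 1 = 2.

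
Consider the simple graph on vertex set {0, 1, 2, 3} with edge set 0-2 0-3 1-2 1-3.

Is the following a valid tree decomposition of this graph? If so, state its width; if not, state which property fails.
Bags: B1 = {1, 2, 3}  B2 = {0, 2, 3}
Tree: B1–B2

Every vertex of G appears in some bag (union = {0, 1, 2, 3}); every edge is covered by a bag; and for each vertex v the set of bags containing v is connected in the bag tree. The decomposition is therefore valid. The largest bag has 3 vertices, so the width is 2.

Yes; width 2.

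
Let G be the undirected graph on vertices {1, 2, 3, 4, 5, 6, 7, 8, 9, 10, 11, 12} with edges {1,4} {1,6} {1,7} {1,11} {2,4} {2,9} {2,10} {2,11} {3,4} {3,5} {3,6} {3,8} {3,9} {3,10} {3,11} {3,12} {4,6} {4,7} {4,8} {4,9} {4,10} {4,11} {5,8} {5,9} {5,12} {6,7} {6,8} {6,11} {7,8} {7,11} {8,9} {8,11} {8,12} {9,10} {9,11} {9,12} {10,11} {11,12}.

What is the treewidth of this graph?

A width-4 tree decomposition is:
Bags: B1 = {3, 4, 9, 10, 11}  B2 = {3, 4, 8, 9, 11}  B3 = {3, 4, 6, 8, 11}  B4 = {3, 8, 9, 11, 12}  B5 = {4, 6, 7, 8, 11}  B6 = {3, 5, 8, 9, 12}  B7 = {1, 4, 6, 7, 11}  B8 = {2, 4, 9, 10, 11}
Tree: B1–B2, B2–B3, B2–B4, B3–B5, B4–B6, B5–B7, B1–B8
Each bag holds 5 vertices, so the decomposition has width 4, which upper-bounds the treewidth. Conversely, {1, 4, 6, 7, 11} is a clique of size 5, and the vertices of any clique must share a bag in every tree decomposition; so some bag has ≥ 5 vertices and tw(G) ≥ 4. Hence tw(G) = 4 exactly.

4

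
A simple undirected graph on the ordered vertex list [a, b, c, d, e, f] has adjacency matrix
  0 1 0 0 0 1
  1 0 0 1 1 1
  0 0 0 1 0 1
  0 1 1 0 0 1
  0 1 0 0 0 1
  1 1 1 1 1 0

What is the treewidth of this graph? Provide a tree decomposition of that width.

Each bag holds 3 vertices, so the decomposition has width 2, which upper-bounds the treewidth. On the other hand G contains the 3-clique {c, d, f}. A clique must lie in a single bag of any decomposition, so no decomposition can have width below 2. Hence tw(G) = 2 exactly.

Treewidth 2.
One optimal decomposition is:
Bags: B1 = {b, e, f}  B2 = {b, d, f}  B3 = {c, d, f}  B4 = {a, b, f}
Tree: B1–B2, B2–B3, B1–B4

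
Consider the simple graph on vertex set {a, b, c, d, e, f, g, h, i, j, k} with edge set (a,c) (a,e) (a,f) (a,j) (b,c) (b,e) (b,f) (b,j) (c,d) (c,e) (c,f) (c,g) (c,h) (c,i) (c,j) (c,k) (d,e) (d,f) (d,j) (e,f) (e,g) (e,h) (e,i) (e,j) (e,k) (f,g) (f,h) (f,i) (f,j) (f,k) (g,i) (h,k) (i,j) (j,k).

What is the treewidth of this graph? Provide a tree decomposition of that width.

The largest bag has 5 vertices, giving width 4; this decomposition certifies tw(G) ≤ 4. For the lower bound, the 5 vertices {c, e, f, g, i} are pairwise adjacent, and any tree decomposition puts a clique entirely inside one bag — forcing width ≥ 4. Combining the bounds, tw(G) = 4.

Treewidth 4.
One optimal decomposition is:
Bags: B1 = {c, e, f, j, k}  B2 = {b, c, e, f, j}  B3 = {c, e, f, h, k}  B4 = {a, c, e, f, j}  B5 = {c, d, e, f, j}  B6 = {c, e, f, i, j}  B7 = {c, e, f, g, i}
Tree: B1–B2, B1–B3, B1–B4, B2–B5, B1–B6, B6–B7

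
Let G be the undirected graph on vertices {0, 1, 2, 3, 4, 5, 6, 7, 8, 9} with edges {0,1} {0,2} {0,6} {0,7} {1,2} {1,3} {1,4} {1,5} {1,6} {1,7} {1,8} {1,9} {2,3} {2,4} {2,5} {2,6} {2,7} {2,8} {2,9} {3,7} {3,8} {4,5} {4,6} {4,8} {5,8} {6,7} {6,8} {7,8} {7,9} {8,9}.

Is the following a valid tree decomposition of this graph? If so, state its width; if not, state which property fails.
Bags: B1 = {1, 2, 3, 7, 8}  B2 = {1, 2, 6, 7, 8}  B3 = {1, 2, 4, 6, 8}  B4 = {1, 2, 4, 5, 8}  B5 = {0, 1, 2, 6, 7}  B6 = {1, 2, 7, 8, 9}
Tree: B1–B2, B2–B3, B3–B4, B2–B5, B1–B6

Yes; width 4.

Checking the three conditions: (i) the bags cover all of {0, 1, 2, 3, 4, 5, 6, 7, 8, 9}; (ii) for each edge, some bag contains both endpoints; (iii) the bags containing any fixed vertex form a subtree. All hold, so the decomposition is valid with width 5 − 1 = 4.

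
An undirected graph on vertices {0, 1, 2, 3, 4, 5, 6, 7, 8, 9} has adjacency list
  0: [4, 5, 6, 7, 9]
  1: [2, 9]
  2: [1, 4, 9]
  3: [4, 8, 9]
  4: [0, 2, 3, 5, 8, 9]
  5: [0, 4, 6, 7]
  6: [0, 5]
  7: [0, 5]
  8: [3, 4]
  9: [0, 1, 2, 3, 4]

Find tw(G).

A width-2 tree decomposition is:
Bags: B1 = {0, 4, 5}  B2 = {0, 5, 7}  B3 = {0, 4, 9}  B4 = {3, 4, 9}  B5 = {0, 5, 6}  B6 = {3, 4, 8}  B7 = {2, 4, 9}  B8 = {1, 2, 9}
Tree: B1–B2, B1–B3, B3–B4, B2–B5, B4–B6, B4–B7, B7–B8
Each bag holds 3 vertices, so the decomposition has width 2, which upper-bounds the treewidth. On the other hand G contains the 3-clique {1, 2, 9}. A clique must lie in a single bag of any decomposition, so no decomposition can have width below 2. Therefore the treewidth is 2.

2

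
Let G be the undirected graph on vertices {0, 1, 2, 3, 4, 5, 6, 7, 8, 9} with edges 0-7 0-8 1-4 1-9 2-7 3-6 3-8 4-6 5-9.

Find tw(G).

1

A width-1 tree decomposition is:
Bags: B1 = {2, 7}  B2 = {0, 7}  B3 = {0, 8}  B4 = {3, 8}  B5 = {3, 6}  B6 = {4, 6}  B7 = {1, 4}  B8 = {1, 9}  B9 = {5, 9}
Tree: B1–B2, B2–B3, B3–B4, B4–B5, B5–B6, B6–B7, B7–B8, B8–B9
The largest bag has 2 vertices, giving width 1; this decomposition certifies tw(G) ≤ 1. Any graph with an edge has treewidth ≥ 1, and G has the edge 2–7. The upper and lower bounds meet at 1, so that is the treewidth.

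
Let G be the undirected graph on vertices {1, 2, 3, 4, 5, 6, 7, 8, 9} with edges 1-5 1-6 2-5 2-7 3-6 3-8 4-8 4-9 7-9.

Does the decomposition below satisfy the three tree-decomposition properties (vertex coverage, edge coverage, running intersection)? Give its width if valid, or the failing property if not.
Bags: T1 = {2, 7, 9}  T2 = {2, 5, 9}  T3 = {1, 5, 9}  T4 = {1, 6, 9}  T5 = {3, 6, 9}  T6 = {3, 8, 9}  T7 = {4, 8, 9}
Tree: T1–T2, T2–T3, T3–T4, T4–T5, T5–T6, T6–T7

Yes; width 2.

Checking the three conditions: (i) the bags cover all of {1, 2, 3, 4, 5, 6, 7, 8, 9}; (ii) for each edge, some bag contains both endpoints; (iii) the bags containing any fixed vertex form a subtree. All hold, so the decomposition is valid with width 3 − 1 = 2.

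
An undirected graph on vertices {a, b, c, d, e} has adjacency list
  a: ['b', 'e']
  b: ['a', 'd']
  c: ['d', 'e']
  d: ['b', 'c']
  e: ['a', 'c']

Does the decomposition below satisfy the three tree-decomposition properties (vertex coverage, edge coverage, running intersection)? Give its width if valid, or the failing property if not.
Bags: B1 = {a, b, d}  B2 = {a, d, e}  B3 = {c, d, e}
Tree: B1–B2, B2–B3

Checking the three conditions: (i) the bags cover all of {a, b, c, d, e}; (ii) for each edge, some bag contains both endpoints; (iii) the bags containing any fixed vertex form a subtree. All hold, so the decomposition is valid with width 3 − 1 = 2.

Yes; width 2.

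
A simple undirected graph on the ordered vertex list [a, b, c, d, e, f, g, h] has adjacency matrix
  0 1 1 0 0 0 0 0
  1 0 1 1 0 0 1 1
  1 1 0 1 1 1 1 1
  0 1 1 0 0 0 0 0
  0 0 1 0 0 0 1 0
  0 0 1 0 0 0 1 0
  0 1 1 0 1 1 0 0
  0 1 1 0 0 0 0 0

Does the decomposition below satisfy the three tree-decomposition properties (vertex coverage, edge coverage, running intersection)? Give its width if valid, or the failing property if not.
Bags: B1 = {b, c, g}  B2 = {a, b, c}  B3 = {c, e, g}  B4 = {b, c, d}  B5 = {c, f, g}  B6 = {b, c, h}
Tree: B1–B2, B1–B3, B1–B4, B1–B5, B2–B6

Vertex coverage: the bags together contain {a, b, c, d, e, f, g, h}, the full vertex set. Edge coverage: each edge of G has both endpoints in at least one bag. Running intersection: for every vertex, the bags containing it form a connected subtree. All three properties hold, so this is a valid tree decomposition of width max|bag| − 1 = 2, and hence tw(G) ≤ 2.

Yes; width 2.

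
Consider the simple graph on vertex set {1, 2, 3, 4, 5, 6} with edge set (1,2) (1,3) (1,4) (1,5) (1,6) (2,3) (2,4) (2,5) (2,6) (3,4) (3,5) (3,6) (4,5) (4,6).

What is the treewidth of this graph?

A width-4 tree decomposition is:
Bags: B1 = {1, 2, 3, 4, 5}  B2 = {1, 2, 3, 4, 6}
Tree: B1–B2
The largest bag has 5 vertices, giving width 4; this decomposition certifies tw(G) ≤ 4. Conversely, {1, 2, 3, 4, 5} is a clique of size 5, and the vertices of any clique must share a bag in every tree decomposition; so some bag has ≥ 5 vertices and tw(G) ≥ 4. Combining the bounds, tw(G) = 4.

4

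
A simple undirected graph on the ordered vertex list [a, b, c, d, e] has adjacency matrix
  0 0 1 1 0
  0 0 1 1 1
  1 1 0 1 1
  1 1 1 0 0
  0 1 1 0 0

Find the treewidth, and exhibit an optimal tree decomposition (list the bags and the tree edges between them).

Each bag holds 3 vertices, so the decomposition has width 2, which upper-bounds the treewidth. On the other hand G contains the 3-clique {a, c, d}. A clique must lie in a single bag of any decomposition, so no decomposition can have width below 2. Therefore the treewidth is 2.

Treewidth 2.
Bags: B1 = {a, c, d}  B2 = {b, c, d}  B3 = {b, c, e}
Tree: B1–B2, B2–B3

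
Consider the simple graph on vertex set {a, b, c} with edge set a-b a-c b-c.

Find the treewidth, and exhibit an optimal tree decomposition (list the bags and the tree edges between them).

Treewidth 2.
One such decomposition:
Bags: B1 = {a, b, c}
Tree: (single bag)

With just one bag of size 3, the width is 3 − 1 = 2, so tw(G) ≤ 2. For the lower bound, the 3 vertices {a, b, c} are pairwise adjacent, and any tree decomposition puts a clique entirely inside one bag — forcing width ≥ 2. Hence tw(G) = 2 exactly.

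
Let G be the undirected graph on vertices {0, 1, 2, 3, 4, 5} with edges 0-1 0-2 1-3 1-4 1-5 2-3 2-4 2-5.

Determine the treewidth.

2

A width-2 tree decomposition is:
Bags: B1 = {0, 1, 2}  B2 = {1, 2, 5}  B3 = {1, 2, 4}  B4 = {1, 2, 3}
Tree: B1–B2, B2–B3, B3–B4
The largest bag has 3 vertices, giving width 2; this decomposition certifies tw(G) ≤ 2. Since 0–1–5–2–0 is a cycle in G, G is not acyclic. Forests are exactly the graphs of treewidth ≤ 1, so tw(G) ≥ 2. Combining the bounds, tw(G) = 2.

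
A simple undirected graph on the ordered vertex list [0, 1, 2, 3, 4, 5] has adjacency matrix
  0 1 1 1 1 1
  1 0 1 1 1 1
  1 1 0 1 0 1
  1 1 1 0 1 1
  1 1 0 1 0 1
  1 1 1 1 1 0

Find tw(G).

4

A width-4 tree decomposition is:
Bags: B1 = {0, 1, 2, 3, 5}  B2 = {0, 1, 3, 4, 5}
Tree: B1–B2
The largest bag has 5 vertices, giving width 4; this decomposition certifies tw(G) ≤ 4. On the other hand G contains the 5-clique {0, 1, 2, 3, 5}. A clique must lie in a single bag of any decomposition, so no decomposition can have width below 4. Combining the bounds, tw(G) = 4.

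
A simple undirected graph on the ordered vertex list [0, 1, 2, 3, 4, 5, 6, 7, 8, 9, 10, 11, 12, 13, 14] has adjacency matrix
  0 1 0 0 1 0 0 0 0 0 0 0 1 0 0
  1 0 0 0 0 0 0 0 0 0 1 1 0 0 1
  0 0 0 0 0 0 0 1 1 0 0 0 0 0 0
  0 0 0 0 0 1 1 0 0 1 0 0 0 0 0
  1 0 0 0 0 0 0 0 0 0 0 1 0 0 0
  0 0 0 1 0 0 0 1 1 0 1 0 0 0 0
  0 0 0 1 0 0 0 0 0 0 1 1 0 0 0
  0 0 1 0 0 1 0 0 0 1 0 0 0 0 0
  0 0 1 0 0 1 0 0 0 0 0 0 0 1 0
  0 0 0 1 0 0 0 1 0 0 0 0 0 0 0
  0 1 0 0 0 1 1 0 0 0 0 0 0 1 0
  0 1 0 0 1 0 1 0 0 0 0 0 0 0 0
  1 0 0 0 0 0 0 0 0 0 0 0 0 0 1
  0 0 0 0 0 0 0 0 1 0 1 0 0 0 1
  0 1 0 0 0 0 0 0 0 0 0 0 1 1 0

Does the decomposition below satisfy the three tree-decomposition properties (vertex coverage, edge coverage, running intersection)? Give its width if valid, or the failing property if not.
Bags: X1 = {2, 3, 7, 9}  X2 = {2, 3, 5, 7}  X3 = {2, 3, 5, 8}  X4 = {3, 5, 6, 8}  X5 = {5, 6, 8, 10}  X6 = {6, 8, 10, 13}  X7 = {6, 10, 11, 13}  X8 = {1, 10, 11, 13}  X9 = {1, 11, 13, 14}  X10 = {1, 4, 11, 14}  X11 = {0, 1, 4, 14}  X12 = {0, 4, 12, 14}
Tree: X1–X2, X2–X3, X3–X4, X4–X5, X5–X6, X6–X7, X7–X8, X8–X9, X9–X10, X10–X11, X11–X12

Yes; width 3.

Every vertex of G appears in some bag (union = {0, 1, 2, 3, 4, 5, 6, 7, 8, 9, 10, 11, 12, 13, 14}); every edge is covered by a bag; and for each vertex v the set of bags containing v is connected in the bag tree. The decomposition is therefore valid. The largest bag has 4 vertices, so the width is 3.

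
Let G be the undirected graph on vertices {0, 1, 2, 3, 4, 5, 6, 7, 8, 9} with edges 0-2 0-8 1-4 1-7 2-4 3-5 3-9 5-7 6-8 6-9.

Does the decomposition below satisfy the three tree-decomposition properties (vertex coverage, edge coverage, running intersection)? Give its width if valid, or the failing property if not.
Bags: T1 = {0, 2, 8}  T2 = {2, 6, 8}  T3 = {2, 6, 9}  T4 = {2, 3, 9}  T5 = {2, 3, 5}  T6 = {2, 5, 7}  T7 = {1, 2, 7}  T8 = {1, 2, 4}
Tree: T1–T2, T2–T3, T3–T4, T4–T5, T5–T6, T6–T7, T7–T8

Vertex coverage: the bags together contain {0, 1, 2, 3, 4, 5, 6, 7, 8, 9}, the full vertex set. Edge coverage: each edge of G has both endpoints in at least one bag. Running intersection: for every vertex, the bags containing it form a connected subtree. All three properties hold, so this is a valid tree decomposition of width max|bag| − 1 = 2, and hence tw(G) ≤ 2.

Yes; width 2.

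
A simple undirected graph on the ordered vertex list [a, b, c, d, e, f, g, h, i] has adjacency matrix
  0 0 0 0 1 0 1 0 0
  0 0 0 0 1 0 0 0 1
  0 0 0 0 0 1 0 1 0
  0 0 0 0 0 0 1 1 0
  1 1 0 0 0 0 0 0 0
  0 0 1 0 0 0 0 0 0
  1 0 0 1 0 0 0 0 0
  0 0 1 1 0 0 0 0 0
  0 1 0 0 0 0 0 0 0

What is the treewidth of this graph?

A width-1 tree decomposition is:
Bags: B1 = {c, f}  B2 = {c, h}  B3 = {d, h}  B4 = {d, g}  B5 = {a, g}  B6 = {a, e}  B7 = {b, e}  B8 = {b, i}
Tree: B1–B2, B2–B3, B3–B4, B4–B5, B5–B6, B6–B7, B7–B8
Every bag has size at most 2, so the width is 2 − 1 = 1 and tw(G) ≤ 1. Since G has at least one edge (e.g. f–c), it is not an edgeless graph, so tw(G) ≥ 1. Hence tw(G) = 1 exactly.

1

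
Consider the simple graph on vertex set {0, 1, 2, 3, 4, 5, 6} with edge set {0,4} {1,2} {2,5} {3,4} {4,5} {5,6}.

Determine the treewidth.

1

A width-1 tree decomposition is:
Bags: B1 = {2, 5}  B2 = {4, 5}  B3 = {3, 4}  B4 = {0, 4}  B5 = {5, 6}  B6 = {1, 2}
Tree: B1–B2, B2–B3, B2–B4, B1–B5, B1–B6
Each bag holds 2 vertices, so the decomposition has width 1, which upper-bounds the treewidth. Since G has at least one edge (e.g. 5–2), it is not an edgeless graph, so tw(G) ≥ 1. Therefore the treewidth is 1.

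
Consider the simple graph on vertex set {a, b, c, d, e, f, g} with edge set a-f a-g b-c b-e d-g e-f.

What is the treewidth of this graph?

1

A width-1 tree decomposition is:
Bags: B1 = {b, c}  B2 = {b, e}  B3 = {e, f}  B4 = {a, f}  B5 = {a, g}  B6 = {d, g}
Tree: B1–B2, B2–B3, B3–B4, B4–B5, B5–B6
Every bag has size at most 2, so the width is 2 − 1 = 1 and tw(G) ≤ 1. G has an edge, so its treewidth is at least 1. Hence tw(G) = 1 exactly.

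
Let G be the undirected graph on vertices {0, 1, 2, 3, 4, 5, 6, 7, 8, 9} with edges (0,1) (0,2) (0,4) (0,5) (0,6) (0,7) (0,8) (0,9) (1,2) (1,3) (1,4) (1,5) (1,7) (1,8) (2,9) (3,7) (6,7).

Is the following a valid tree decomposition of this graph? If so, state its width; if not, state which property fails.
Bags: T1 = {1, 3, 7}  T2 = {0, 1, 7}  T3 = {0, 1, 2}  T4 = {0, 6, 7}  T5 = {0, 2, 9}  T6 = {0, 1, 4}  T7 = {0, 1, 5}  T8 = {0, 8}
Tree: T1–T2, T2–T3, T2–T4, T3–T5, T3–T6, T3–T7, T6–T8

A tree decomposition must satisfy three properties: every vertex lies in some bag; for every edge, both endpoints lie together in some bag; and for every vertex, the bags containing it form a connected subtree. Here edge (1,8) lies in no bag, so the decomposition is invalid.

No — edge (1,8) lies in no bag.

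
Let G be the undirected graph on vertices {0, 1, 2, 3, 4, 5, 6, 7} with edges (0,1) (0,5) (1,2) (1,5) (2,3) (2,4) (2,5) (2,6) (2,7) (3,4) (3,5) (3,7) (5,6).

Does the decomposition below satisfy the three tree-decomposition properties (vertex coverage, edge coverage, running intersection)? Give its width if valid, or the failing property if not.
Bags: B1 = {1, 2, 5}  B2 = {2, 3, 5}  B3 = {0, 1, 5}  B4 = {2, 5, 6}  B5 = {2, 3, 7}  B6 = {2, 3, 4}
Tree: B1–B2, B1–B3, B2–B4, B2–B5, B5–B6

Yes; width 2.

Checking the three conditions: (i) the bags cover all of {0, 1, 2, 3, 4, 5, 6, 7}; (ii) for each edge, some bag contains both endpoints; (iii) the bags containing any fixed vertex form a subtree. All hold, so the decomposition is valid with width 3 − 1 = 2.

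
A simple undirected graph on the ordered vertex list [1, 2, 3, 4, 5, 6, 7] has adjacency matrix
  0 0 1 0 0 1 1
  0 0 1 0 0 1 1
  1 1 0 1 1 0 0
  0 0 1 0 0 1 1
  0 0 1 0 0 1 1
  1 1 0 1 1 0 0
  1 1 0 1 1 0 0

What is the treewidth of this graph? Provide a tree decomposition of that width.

Each bag holds 4 vertices, so the decomposition has width 3, which upper-bounds the treewidth. For the lower bound: the 4 vertex sets {5,6}, {1,7}, {3}, {2} are disjoint, each induces a connected subgraph, and every pair is joined by at least one edge of G. Contracting each set to a single vertex therefore yields K_{4} as a minor, and since treewidth is minor-monotone, tw(G) ≥ tw(K_{4}) = 3. Combining the bounds, tw(G) = 3.

Treewidth 3.
Bags: B1 = {3, 5, 6, 7}  B2 = {1, 3, 6, 7}  B3 = {2, 3, 6, 7}  B4 = {3, 4, 6, 7}
Tree: B1–B2, B2–B3, B3–B4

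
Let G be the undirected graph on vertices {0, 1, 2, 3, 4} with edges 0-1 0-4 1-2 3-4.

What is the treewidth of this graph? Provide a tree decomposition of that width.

The largest bag has 2 vertices, giving width 1; this decomposition certifies tw(G) ≤ 1. Since G has at least one edge (e.g. 3–4), it is not an edgeless graph, so tw(G) ≥ 1. Therefore the treewidth is 1.

Treewidth 1.
One optimal decomposition is:
Bags: B1 = {3, 4}  B2 = {0, 4}  B3 = {0, 1}  B4 = {1, 2}
Tree: B1–B2, B2–B3, B3–B4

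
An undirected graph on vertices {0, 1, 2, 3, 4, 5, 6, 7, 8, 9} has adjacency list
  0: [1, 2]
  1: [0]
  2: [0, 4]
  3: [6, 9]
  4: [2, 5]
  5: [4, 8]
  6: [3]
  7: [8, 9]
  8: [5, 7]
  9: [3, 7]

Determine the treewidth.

1

A width-1 tree decomposition is:
Bags: B1 = {0, 1}  B2 = {0, 2}  B3 = {2, 4}  B4 = {4, 5}  B5 = {5, 8}  B6 = {7, 8}  B7 = {7, 9}  B8 = {3, 9}  B9 = {3, 6}
Tree: B1–B2, B2–B3, B3–B4, B4–B5, B5–B6, B6–B7, B7–B8, B8–B9
Each bag holds 2 vertices, so the decomposition has width 1, which upper-bounds the treewidth. Since G has at least one edge (e.g. 1–0), it is not an edgeless graph, so tw(G) ≥ 1. Therefore the treewidth is 1.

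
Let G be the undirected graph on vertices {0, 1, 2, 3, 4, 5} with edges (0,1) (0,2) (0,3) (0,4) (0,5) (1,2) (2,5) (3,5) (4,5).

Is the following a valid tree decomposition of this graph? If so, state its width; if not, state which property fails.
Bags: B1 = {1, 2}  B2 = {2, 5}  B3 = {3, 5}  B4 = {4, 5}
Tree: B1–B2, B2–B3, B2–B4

A tree decomposition must satisfy three properties: every vertex lies in some bag; for every edge, both endpoints lie together in some bag; and for every vertex, the bags containing it form a connected subtree. Here vertex 0 appears in no bag, so the decomposition is invalid.

No — vertex 0 appears in no bag.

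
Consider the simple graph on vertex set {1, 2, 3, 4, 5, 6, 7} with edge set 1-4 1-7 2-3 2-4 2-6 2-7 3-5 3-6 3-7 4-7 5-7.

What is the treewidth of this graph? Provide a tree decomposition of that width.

Treewidth 2.
Bags: B1 = {2, 3, 7}  B2 = {2, 3, 6}  B3 = {2, 4, 7}  B4 = {1, 4, 7}  B5 = {3, 5, 7}
Tree: B1–B2, B1–B3, B3–B4, B1–B5

Each bag holds 3 vertices, so the decomposition has width 2, which upper-bounds the treewidth. On the other hand G contains the 3-clique {2, 3, 6}. A clique must lie in a single bag of any decomposition, so no decomposition can have width below 2. Hence tw(G) = 2 exactly.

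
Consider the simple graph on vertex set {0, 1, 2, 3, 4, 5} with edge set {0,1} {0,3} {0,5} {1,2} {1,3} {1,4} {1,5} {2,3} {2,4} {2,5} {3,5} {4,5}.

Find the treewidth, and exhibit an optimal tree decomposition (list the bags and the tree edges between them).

Treewidth 3.
Bags: B1 = {1, 2, 3, 5}  B2 = {0, 1, 3, 5}  B3 = {1, 2, 4, 5}
Tree: B1–B2, B1–B3

The largest bag has 4 vertices, giving width 3; this decomposition certifies tw(G) ≤ 3. Conversely, {0, 1, 3, 5} is a clique of size 4, and the vertices of any clique must share a bag in every tree decomposition; so some bag has ≥ 4 vertices and tw(G) ≥ 3. Hence tw(G) = 3 exactly.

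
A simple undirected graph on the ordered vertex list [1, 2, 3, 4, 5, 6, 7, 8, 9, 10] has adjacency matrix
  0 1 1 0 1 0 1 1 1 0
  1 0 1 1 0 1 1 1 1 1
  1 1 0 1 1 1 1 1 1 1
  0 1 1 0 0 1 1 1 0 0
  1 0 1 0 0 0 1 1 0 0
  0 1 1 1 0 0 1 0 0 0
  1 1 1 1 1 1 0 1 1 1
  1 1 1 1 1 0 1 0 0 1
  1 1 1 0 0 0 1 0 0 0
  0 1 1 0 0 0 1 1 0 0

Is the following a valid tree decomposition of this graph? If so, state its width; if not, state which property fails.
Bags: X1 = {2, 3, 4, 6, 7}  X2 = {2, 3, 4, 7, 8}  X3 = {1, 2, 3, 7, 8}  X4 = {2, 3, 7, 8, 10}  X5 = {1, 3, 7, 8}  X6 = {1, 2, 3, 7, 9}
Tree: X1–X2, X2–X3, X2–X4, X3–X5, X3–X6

No — vertex 5 appears in no bag.

A tree decomposition must satisfy three properties: every vertex lies in some bag; for every edge, both endpoints lie together in some bag; and for every vertex, the bags containing it form a connected subtree. Here vertex 5 appears in no bag, so the decomposition is invalid.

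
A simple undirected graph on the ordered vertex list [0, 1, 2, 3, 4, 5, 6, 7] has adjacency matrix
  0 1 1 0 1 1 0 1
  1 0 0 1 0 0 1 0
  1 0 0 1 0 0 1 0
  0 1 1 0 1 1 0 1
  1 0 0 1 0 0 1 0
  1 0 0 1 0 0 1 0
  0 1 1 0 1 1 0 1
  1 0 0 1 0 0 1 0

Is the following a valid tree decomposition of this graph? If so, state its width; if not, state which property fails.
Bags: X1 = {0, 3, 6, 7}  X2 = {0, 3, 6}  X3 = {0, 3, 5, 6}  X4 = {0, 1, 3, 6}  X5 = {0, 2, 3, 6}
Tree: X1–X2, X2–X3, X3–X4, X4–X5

A tree decomposition must satisfy three properties: every vertex lies in some bag; for every edge, both endpoints lie together in some bag; and for every vertex, the bags containing it form a connected subtree. Here vertex 4 appears in no bag, so the decomposition is invalid.

No — vertex 4 appears in no bag.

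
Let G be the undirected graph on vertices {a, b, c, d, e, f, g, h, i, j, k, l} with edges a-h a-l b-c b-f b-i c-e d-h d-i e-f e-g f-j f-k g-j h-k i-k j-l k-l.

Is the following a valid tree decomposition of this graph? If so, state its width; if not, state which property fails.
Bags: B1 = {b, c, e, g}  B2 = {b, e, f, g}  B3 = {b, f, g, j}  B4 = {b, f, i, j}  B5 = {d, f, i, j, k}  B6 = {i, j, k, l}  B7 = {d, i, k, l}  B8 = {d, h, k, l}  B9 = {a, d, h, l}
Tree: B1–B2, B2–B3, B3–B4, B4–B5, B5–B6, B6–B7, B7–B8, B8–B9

No — bags containing vertex d are not connected in the tree.

A tree decomposition must satisfy three properties: every vertex lies in some bag; for every edge, both endpoints lie together in some bag; and for every vertex, the bags containing it form a connected subtree. Here bags containing vertex d are not connected in the tree, so the decomposition is invalid.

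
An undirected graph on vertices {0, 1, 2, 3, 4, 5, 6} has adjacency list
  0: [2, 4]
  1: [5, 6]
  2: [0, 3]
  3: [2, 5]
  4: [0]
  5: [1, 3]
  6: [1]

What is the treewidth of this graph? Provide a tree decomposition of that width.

Treewidth 1.
One such decomposition:
Bags: B1 = {0, 4}  B2 = {0, 2}  B3 = {2, 3}  B4 = {3, 5}  B5 = {1, 5}  B6 = {1, 6}
Tree: B1–B2, B2–B3, B3–B4, B4–B5, B5–B6

Every bag has size at most 2, so the width is 2 − 1 = 1 and tw(G) ≤ 1. Any graph with an edge has treewidth ≥ 1, and G has the edge 4–0. Therefore the treewidth is 1.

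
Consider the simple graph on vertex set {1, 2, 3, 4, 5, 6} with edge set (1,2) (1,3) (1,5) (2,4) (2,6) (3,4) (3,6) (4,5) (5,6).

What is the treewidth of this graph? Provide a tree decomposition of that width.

Treewidth 3.
One such decomposition:
Bags: B1 = {1, 4, 5, 6}  B2 = {1, 3, 4, 6}  B3 = {1, 2, 4, 6}
Tree: B1–B2, B2–B3

Every bag has size at most 4, so the width is 4 − 1 = 3 and tw(G) ≤ 3. For the lower bound: the 4 vertex sets {1,5}, {3,4}, {6}, {2} are disjoint, each induces a connected subgraph, and every pair is joined by at least one edge of G. Contracting each set to a single vertex therefore yields K_{4} as a minor, and since treewidth is minor-monotone, tw(G) ≥ tw(K_{4}) = 3. Hence tw(G) = 3 exactly.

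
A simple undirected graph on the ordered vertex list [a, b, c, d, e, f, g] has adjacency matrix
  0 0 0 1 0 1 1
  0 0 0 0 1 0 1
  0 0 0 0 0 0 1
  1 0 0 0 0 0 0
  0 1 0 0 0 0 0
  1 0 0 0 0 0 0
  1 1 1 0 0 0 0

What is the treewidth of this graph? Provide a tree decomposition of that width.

The largest bag has 2 vertices, giving width 1; this decomposition certifies tw(G) ≤ 1. Any graph with an edge has treewidth ≥ 1, and G has the edge f–a. Combining the bounds, tw(G) = 1.

Treewidth 1.
One optimal decomposition is:
Bags: B1 = {a, f}  B2 = {a, d}  B3 = {a, g}  B4 = {b, g}  B5 = {c, g}  B6 = {b, e}
Tree: B1–B2, B2–B3, B3–B4, B4–B5, B4–B6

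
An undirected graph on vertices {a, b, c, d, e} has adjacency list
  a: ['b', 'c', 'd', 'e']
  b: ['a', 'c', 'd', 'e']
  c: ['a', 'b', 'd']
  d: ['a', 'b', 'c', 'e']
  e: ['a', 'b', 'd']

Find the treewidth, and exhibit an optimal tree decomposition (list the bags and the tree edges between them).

Treewidth 3.
One such decomposition:
Bags: B1 = {a, b, c, d}  B2 = {a, b, d, e}
Tree: B1–B2

The largest bag has 4 vertices, giving width 3; this decomposition certifies tw(G) ≤ 3. For the lower bound, the 4 vertices {a, b, d, e} are pairwise adjacent, and any tree decomposition puts a clique entirely inside one bag — forcing width ≥ 3. Hence tw(G) = 3 exactly.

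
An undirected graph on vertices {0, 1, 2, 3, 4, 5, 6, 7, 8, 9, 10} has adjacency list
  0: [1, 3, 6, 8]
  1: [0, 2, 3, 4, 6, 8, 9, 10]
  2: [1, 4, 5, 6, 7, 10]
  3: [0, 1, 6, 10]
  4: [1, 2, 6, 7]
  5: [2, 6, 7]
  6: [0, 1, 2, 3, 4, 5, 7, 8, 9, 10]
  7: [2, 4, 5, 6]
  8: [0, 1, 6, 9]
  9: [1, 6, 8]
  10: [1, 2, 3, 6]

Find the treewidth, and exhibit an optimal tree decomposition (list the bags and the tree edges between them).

Treewidth 3.
Bags: B1 = {1, 3, 6, 10}  B2 = {0, 1, 3, 6}  B3 = {1, 2, 6, 10}  B4 = {1, 2, 4, 6}  B5 = {0, 1, 6, 8}  B6 = {1, 6, 8, 9}  B7 = {2, 4, 6, 7}  B8 = {2, 5, 6, 7}
Tree: B1–B2, B1–B3, B3–B4, B2–B5, B5–B6, B4–B7, B7–B8

Every bag has size at most 4, so the width is 4 − 1 = 3 and tw(G) ≤ 3. On the other hand G contains the 4-clique {0, 1, 6, 8}. A clique must lie in a single bag of any decomposition, so no decomposition can have width below 3. Therefore the treewidth is 3.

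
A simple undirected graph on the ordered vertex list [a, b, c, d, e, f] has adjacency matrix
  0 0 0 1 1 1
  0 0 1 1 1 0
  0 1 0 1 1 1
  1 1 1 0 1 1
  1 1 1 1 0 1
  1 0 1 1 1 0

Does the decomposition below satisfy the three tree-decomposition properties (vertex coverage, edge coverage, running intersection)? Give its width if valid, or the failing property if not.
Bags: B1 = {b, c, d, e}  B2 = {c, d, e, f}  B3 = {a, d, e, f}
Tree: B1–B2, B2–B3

Yes; width 3.

Checking the three conditions: (i) the bags cover all of {a, b, c, d, e, f}; (ii) for each edge, some bag contains both endpoints; (iii) the bags containing any fixed vertex form a subtree. All hold, so the decomposition is valid with width 4 − 1 = 3.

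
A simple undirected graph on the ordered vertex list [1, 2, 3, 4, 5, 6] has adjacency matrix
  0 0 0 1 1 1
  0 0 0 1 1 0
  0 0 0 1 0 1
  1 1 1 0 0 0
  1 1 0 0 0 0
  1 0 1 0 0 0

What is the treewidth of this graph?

A width-2 tree decomposition is:
Bags: B1 = {1, 3, 6}  B2 = {1, 3, 4}  B3 = {1, 4, 5}  B4 = {2, 4, 5}
Tree: B1–B2, B2–B3, B3–B4
Each bag holds 3 vertices, so the decomposition has width 2, which upper-bounds the treewidth. For the lower bound, G contains the cycle 6–3–4–1–6, so G is not a forest; only forests have treewidth ≤ 1, hence tw(G) ≥ 2. Hence tw(G) = 2 exactly.

2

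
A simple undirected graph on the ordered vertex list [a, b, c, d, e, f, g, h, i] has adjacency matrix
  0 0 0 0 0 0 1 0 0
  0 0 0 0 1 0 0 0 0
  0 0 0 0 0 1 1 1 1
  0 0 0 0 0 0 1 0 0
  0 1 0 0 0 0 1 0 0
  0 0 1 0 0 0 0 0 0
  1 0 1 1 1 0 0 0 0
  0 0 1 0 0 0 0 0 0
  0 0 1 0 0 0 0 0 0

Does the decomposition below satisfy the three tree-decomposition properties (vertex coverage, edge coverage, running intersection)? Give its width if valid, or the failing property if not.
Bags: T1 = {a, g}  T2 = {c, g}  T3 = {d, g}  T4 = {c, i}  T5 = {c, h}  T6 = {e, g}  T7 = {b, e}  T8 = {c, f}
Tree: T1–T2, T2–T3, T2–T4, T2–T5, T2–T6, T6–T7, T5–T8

Yes; width 1.

Vertex coverage: the bags together contain {a, b, c, d, e, f, g, h, i}, the full vertex set. Edge coverage: each edge of G has both endpoints in at least one bag. Running intersection: for every vertex, the bags containing it form a connected subtree. All three properties hold, so this is a valid tree decomposition of width max|bag| − 1 = 1, and hence tw(G) ≤ 1.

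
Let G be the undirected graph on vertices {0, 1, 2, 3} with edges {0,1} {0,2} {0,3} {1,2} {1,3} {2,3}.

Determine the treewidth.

A width-3 tree decomposition is:
Bags: B1 = {0, 1, 2, 3}
Tree: (single bag)
A single bag containing all 4 vertices is trivially a valid decomposition of width 3. Conversely, {0, 1, 2, 3} is a clique of size 4, and the vertices of any clique must share a bag in every tree decomposition; so some bag has ≥ 4 vertices and tw(G) ≥ 3. Hence tw(G) = 3 exactly.

3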